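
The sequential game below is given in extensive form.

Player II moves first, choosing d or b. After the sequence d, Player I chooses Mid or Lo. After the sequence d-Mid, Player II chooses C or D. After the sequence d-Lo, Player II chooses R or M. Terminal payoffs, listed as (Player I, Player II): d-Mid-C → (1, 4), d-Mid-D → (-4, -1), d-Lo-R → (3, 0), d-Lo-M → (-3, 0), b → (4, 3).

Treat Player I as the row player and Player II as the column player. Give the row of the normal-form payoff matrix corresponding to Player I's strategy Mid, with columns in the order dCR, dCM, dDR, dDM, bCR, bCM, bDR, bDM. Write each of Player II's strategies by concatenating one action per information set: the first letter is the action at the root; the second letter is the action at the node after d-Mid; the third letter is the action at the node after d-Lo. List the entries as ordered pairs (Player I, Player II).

(1,4) (1,4) (-4,-1) (-4,-1) (4,3) (4,3) (4,3) (4,3)

vs dCR: Player II plays d → Player I plays Mid at [d] → Player II plays C at [d-Mid] → (1, 4)
vs dCM: Player II plays d → Player I plays Mid at [d] → Player II plays C at [d-Mid] → (1, 4)
vs dDR: Player II plays d → Player I plays Mid at [d] → Player II plays D at [d-Mid] → (-4, -1)
vs dDM: Player II plays d → Player I plays Mid at [d] → Player II plays D at [d-Mid] → (-4, -1)
vs bCR: Player II plays b → (4, 3)
vs bCM: Player II plays b → (4, 3)
vs bDR: Player II plays b → (4, 3)
vs bDM: Player II plays b → (4, 3)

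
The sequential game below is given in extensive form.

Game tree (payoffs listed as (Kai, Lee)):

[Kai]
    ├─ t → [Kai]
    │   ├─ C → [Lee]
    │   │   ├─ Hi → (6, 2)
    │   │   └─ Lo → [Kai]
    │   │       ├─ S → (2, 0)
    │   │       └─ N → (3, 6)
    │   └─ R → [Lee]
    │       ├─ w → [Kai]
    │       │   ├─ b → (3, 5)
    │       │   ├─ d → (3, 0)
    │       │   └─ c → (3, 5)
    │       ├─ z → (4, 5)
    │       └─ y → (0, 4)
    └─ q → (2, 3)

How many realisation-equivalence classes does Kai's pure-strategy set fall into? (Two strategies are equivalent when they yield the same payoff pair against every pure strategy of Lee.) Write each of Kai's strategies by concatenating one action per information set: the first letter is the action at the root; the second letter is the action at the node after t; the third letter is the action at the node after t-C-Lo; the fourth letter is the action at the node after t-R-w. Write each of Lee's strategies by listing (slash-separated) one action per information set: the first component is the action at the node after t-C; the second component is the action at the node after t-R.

5

Kai has 24 pure strategies: tCSb, tCSd, tCSc, tCNb, tCNd, tCNc, tRSb, tRSd, tRSc, tRNb, tRNd, tRNc, qCSb, qCSd, qCSc, qCNb, qCNd, qCNc, qRSb, qRSd, qRSc, qRNb, qRNd, qRNc. Columns: Hi/w, Hi/z, Hi/y, Lo/w, Lo/z, Lo/y.
{tCSb, tCSd, tCSc} → row (6,2) (6,2) (6,2) (2,0) (2,0) (2,0)
{tCNb, tCNd, tCNc} → row (6,2) (6,2) (6,2) (3,6) (3,6) (3,6)
{tRSb, tRSc, tRNb, tRNc} → row (3,5) (4,5) (0,4) (3,5) (4,5) (0,4)
{tRSd, tRNd} → row (3,0) (4,5) (0,4) (3,0) (4,5) (0,4)
{qCSb, qCSd, qCSc, qCNb, qCNd, qCNc, qRSb, qRSd, qRSc, qRNb, qRNd, qRNc} → row (2,3) (2,3) (2,3) (2,3) (2,3) (2,3)
That's 5 distinct rows out of 24 strategies.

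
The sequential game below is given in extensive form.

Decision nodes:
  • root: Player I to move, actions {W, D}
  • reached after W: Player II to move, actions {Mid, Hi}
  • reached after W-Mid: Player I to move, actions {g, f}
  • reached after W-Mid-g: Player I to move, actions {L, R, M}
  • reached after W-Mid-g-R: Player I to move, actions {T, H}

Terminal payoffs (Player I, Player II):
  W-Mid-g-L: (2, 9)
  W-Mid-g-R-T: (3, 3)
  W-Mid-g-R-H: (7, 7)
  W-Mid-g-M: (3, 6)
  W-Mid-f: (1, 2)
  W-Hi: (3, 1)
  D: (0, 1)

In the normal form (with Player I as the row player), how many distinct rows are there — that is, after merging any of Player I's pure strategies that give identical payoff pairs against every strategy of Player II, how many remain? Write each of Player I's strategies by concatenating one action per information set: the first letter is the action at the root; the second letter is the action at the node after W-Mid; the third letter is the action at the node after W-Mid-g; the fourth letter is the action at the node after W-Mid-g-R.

Player I has 24 pure strategies: WgLT, WgLH, WgRT, WgRH, WgMT, WgMH, WfLT, WfLH, WfRT, WfRH, WfMT, WfMH, DgLT, DgLH, DgRT, DgRH, DgMT, DgMH, DfLT, DfLH, DfRT, DfRH, DfMT, DfMH. Columns: Mid, Hi.
{WgLT, WgLH} → row (2,9) (3,1)
{WgRT} → row (3,3) (3,1)
{WgRH} → row (7,7) (3,1)
{WgMT, WgMH} → row (3,6) (3,1)
{WfLT, WfLH, WfRT, WfRH, WfMT, WfMH} → row (1,2) (3,1)
{DgLT, DgLH, DgRT, DgRH, DgMT, DgMH, DfLT, DfLH, DfRT, DfRH, DfMT, DfMH} → row (0,1) (0,1)
That's 6 distinct rows out of 24 strategies.

6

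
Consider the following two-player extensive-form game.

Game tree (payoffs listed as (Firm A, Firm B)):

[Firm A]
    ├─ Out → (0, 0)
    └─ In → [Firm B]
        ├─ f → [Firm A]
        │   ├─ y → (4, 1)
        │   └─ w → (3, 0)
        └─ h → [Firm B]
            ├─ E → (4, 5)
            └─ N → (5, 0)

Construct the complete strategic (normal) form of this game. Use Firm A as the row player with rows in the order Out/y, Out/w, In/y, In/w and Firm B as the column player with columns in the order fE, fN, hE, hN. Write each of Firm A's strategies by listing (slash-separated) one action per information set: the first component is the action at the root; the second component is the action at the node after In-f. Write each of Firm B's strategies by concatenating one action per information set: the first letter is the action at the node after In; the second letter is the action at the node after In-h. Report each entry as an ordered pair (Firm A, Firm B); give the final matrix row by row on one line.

Out/y: (0,0) (0,0) (0,0) (0,0) | Out/w: (0,0) (0,0) (0,0) (0,0) | In/y: (4,1) (4,1) (4,5) (5,0) | In/w: (3,0) (3,0) (4,5) (5,0)

Row Out/y: fE→(0,0), fN→(0,0), hE→(0,0), hN→(0,0)
Row Out/w: fE→(0,0), fN→(0,0), hE→(0,0), hN→(0,0)
Row In/y: fE→(4,1), fN→(4,1), hE→(4,5), hN→(5,0)
Row In/w: fE→(3,0), fN→(3,0), hE→(4,5), hN→(5,0)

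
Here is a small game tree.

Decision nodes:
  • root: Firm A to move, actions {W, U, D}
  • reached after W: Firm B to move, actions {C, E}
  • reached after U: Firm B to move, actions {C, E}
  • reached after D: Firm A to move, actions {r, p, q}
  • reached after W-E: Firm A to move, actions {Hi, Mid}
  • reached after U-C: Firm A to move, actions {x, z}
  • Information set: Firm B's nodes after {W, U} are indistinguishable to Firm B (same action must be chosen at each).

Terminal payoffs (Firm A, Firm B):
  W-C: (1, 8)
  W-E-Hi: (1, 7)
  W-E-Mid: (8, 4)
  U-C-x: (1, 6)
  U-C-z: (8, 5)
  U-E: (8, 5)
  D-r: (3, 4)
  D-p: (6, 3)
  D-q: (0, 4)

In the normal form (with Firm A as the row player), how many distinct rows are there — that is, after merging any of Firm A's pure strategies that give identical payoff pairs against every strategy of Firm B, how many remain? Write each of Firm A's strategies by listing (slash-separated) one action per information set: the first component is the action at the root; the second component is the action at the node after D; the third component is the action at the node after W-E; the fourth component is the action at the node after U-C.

Firm A has 36 pure strategies: W/r/Hi/x, W/r/Hi/z, W/r/Mid/x, W/r/Mid/z, W/p/Hi/x, W/p/Hi/z, W/p/Mid/x, W/p/Mid/z, W/q/Hi/x, W/q/Hi/z, W/q/Mid/x, W/q/Mid/z, U/r/Hi/x, U/r/Hi/z, U/r/Mid/x, U/r/Mid/z, U/p/Hi/x, U/p/Hi/z, U/p/Mid/x, U/p/Mid/z, U/q/Hi/x, U/q/Hi/z, U/q/Mid/x, U/q/Mid/z, D/r/Hi/x, D/r/Hi/z, D/r/Mid/x, D/r/Mid/z, D/p/Hi/x, D/p/Hi/z, D/p/Mid/x, D/p/Mid/z, D/q/Hi/x, D/q/Hi/z, D/q/Mid/x, D/q/Mid/z. Columns: C, E.
{W/r/Hi/x, W/r/Hi/z, W/p/Hi/x, W/p/Hi/z, W/q/Hi/x, W/q/Hi/z} → row (1,8) (1,7)
{W/r/Mid/x, W/r/Mid/z, W/p/Mid/x, W/p/Mid/z, W/q/Mid/x, W/q/Mid/z} → row (1,8) (8,4)
{U/r/Hi/x, U/r/Mid/x, U/p/Hi/x, U/p/Mid/x, U/q/Hi/x, U/q/Mid/x} → row (1,6) (8,5)
{U/r/Hi/z, U/r/Mid/z, U/p/Hi/z, U/p/Mid/z, U/q/Hi/z, U/q/Mid/z} → row (8,5) (8,5)
{D/r/Hi/x, D/r/Hi/z, D/r/Mid/x, D/r/Mid/z} → row (3,4) (3,4)
{D/p/Hi/x, D/p/Hi/z, D/p/Mid/x, D/p/Mid/z} → row (6,3) (6,3)
{D/q/Hi/x, D/q/Hi/z, D/q/Mid/x, D/q/Mid/z} → row (0,4) (0,4)
That's 7 distinct rows out of 36 strategies.

7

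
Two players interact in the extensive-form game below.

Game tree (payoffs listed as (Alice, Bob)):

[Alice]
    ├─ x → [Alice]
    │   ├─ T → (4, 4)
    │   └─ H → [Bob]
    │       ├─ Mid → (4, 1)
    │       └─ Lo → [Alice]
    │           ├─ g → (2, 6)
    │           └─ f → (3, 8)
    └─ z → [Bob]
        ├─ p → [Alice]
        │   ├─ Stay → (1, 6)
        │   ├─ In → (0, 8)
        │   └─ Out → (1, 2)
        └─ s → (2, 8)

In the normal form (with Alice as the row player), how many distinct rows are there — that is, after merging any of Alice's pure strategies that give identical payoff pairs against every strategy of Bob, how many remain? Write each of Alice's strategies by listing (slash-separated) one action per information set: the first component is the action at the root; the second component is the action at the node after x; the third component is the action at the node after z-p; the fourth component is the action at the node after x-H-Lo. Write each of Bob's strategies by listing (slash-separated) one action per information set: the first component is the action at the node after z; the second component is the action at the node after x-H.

Alice has 24 pure strategies: x/T/Stay/g, x/T/Stay/f, x/T/In/g, x/T/In/f, x/T/Out/g, x/T/Out/f, x/H/Stay/g, x/H/Stay/f, x/H/In/g, x/H/In/f, x/H/Out/g, x/H/Out/f, z/T/Stay/g, z/T/Stay/f, z/T/In/g, z/T/In/f, z/T/Out/g, z/T/Out/f, z/H/Stay/g, z/H/Stay/f, z/H/In/g, z/H/In/f, z/H/Out/g, z/H/Out/f. Columns: p/Mid, p/Lo, s/Mid, s/Lo.
{x/T/Stay/g, x/T/Stay/f, x/T/In/g, x/T/In/f, x/T/Out/g, x/T/Out/f} → row (4,4) (4,4) (4,4) (4,4)
{x/H/Stay/g, x/H/In/g, x/H/Out/g} → row (4,1) (2,6) (4,1) (2,6)
{x/H/Stay/f, x/H/In/f, x/H/Out/f} → row (4,1) (3,8) (4,1) (3,8)
{z/T/Stay/g, z/T/Stay/f, z/H/Stay/g, z/H/Stay/f} → row (1,6) (1,6) (2,8) (2,8)
{z/T/In/g, z/T/In/f, z/H/In/g, z/H/In/f} → row (0,8) (0,8) (2,8) (2,8)
{z/T/Out/g, z/T/Out/f, z/H/Out/g, z/H/Out/f} → row (1,2) (1,2) (2,8) (2,8)
That's 6 distinct rows out of 24 strategies.

6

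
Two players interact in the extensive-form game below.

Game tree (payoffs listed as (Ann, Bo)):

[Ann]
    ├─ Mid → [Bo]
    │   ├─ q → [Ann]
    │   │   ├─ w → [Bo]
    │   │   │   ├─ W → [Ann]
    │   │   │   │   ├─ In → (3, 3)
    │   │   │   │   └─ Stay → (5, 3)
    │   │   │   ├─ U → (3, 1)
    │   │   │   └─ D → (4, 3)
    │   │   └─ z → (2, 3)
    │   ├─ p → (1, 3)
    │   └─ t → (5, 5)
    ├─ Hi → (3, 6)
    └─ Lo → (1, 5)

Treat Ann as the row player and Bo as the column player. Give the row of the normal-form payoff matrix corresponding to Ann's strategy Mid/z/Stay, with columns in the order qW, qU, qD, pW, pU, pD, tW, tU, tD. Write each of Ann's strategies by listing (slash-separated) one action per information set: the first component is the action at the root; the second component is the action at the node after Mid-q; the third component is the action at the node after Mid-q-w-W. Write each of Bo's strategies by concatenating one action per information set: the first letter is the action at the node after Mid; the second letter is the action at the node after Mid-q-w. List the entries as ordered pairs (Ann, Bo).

(2,3) (2,3) (2,3) (1,3) (1,3) (1,3) (5,5) (5,5) (5,5)

vs qW: Ann plays Mid → Bo plays q at [Mid] → Ann plays z at [Mid-q] → (2, 3)
vs qU: Ann plays Mid → Bo plays q at [Mid] → Ann plays z at [Mid-q] → (2, 3)
vs qD: Ann plays Mid → Bo plays q at [Mid] → Ann plays z at [Mid-q] → (2, 3)
vs pW: Ann plays Mid → Bo plays p at [Mid] → (1, 3)
vs pU: Ann plays Mid → Bo plays p at [Mid] → (1, 3)
vs pD: Ann plays Mid → Bo plays p at [Mid] → (1, 3)
vs tW: Ann plays Mid → Bo plays t at [Mid] → (5, 5)
vs tU: Ann plays Mid → Bo plays t at [Mid] → (5, 5)
vs tD: Ann plays Mid → Bo plays t at [Mid] → (5, 5)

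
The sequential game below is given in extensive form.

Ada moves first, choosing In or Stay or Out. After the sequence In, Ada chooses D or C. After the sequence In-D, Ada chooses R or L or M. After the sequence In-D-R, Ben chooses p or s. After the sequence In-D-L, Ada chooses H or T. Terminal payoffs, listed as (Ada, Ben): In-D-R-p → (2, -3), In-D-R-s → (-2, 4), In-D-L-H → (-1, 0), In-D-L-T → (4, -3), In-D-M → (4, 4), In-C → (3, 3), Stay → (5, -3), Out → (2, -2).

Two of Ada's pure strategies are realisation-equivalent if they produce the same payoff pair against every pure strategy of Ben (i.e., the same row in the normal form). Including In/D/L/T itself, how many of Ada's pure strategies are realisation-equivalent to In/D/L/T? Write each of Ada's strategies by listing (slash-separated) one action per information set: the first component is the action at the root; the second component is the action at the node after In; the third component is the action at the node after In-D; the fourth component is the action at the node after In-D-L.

1

Row for In/D/L/T (columns p, s): (4,-3) (4,-3).
Every one of Ada's information sets is on the play path for some reply by Ben when Ada follows In/D/L/T.
Changing the action at any of them therefore changes at least one column, so only In/D/L/T itself gives this row.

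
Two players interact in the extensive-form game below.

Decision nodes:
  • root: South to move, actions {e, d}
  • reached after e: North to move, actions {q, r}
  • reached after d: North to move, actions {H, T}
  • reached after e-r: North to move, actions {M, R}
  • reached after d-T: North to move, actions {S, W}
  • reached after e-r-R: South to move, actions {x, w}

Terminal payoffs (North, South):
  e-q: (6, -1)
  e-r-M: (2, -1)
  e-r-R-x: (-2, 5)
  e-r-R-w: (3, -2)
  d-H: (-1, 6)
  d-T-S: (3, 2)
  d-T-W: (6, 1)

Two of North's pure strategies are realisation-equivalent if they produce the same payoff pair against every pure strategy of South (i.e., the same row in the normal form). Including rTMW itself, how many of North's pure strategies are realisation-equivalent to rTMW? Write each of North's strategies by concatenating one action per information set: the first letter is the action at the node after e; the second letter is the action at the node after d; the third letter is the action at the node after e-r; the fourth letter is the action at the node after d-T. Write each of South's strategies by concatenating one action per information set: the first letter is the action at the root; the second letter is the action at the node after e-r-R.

Row for rTMW (columns ex, ew, dx, dw): (2,-1) (2,-1) (6,1) (6,1).
Every one of North's information sets is on the play path for some reply by South when North follows rTMW.
Changing the action at any of them therefore changes at least one column, so only rTMW itself gives this row.

1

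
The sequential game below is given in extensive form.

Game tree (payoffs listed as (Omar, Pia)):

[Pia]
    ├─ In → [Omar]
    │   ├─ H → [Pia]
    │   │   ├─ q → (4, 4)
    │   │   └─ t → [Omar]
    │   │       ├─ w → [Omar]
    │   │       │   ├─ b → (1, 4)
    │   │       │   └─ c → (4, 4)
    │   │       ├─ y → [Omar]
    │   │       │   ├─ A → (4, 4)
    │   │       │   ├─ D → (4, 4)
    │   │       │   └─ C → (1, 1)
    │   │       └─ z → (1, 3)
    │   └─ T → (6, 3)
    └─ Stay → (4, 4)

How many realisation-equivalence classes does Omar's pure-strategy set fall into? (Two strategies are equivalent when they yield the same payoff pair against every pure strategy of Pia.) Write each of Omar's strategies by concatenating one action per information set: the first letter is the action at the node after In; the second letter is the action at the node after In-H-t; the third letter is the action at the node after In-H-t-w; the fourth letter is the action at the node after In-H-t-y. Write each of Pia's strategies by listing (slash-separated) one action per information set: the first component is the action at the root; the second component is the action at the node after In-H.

5

Omar has 36 pure strategies: HwbA, HwbD, HwbC, HwcA, HwcD, HwcC, HybA, HybD, HybC, HycA, HycD, HycC, HzbA, HzbD, HzbC, HzcA, HzcD, HzcC, TwbA, TwbD, TwbC, TwcA, TwcD, TwcC, TybA, TybD, TybC, TycA, TycD, TycC, TzbA, TzbD, TzbC, TzcA, TzcD, TzcC. Columns: In/q, In/t, Stay/q, Stay/t.
{HwbA, HwbD, HwbC} → row (4,4) (1,4) (4,4) (4,4)
{HwcA, HwcD, HwcC, HybA, HybD, HycA, HycD} → row (4,4) (4,4) (4,4) (4,4)
{HybC, HycC} → row (4,4) (1,1) (4,4) (4,4)
{HzbA, HzbD, HzbC, HzcA, HzcD, HzcC} → row (4,4) (1,3) (4,4) (4,4)
{TwbA, TwbD, TwbC, TwcA, TwcD, TwcC, TybA, TybD, TybC, TycA, TycD, TycC, TzbA, TzbD, TzbC, TzcA, TzcD, TzcC} → row (6,3) (6,3) (4,4) (4,4)
That's 5 distinct rows out of 36 strategies.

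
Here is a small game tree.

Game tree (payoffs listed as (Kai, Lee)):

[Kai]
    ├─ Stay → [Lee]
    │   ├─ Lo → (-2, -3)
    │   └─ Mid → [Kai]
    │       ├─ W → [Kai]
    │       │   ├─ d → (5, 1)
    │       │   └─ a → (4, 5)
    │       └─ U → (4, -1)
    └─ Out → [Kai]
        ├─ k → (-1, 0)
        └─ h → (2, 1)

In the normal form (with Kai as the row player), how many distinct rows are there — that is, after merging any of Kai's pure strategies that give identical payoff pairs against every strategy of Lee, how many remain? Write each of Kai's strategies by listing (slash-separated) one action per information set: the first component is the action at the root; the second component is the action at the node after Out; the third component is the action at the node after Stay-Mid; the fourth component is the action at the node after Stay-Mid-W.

Kai has 16 pure strategies: Stay/k/W/d, Stay/k/W/a, Stay/k/U/d, Stay/k/U/a, Stay/h/W/d, Stay/h/W/a, Stay/h/U/d, Stay/h/U/a, Out/k/W/d, Out/k/W/a, Out/k/U/d, Out/k/U/a, Out/h/W/d, Out/h/W/a, Out/h/U/d, Out/h/U/a. Columns: Lo, Mid.
{Stay/k/W/d, Stay/h/W/d} → row (-2,-3) (5,1)
{Stay/k/W/a, Stay/h/W/a} → row (-2,-3) (4,5)
{Stay/k/U/d, Stay/k/U/a, Stay/h/U/d, Stay/h/U/a} → row (-2,-3) (4,-1)
{Out/k/W/d, Out/k/W/a, Out/k/U/d, Out/k/U/a} → row (-1,0) (-1,0)
{Out/h/W/d, Out/h/W/a, Out/h/U/d, Out/h/U/a} → row (2,1) (2,1)
That's 5 distinct rows out of 16 strategies.

5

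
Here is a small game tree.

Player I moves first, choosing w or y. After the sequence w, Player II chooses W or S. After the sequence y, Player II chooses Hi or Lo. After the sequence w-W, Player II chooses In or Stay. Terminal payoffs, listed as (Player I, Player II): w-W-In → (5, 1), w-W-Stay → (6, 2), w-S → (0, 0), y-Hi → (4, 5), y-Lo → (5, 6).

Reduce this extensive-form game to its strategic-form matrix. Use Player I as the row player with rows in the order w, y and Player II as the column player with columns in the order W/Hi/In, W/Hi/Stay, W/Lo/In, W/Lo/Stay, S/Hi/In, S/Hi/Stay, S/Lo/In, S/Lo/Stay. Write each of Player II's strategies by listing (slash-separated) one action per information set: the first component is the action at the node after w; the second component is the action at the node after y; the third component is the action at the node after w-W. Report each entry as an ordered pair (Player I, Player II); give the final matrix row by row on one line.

w: (5,1) (6,2) (5,1) (6,2) (0,0) (0,0) (0,0) (0,0) | y: (4,5) (4,5) (5,6) (5,6) (4,5) (4,5) (5,6) (5,6)

      W/Hi/In  W/Hi/Stay  W/Lo/In  W/Lo/Stay  S/Hi/In  S/Hi/Stay  S/Lo/In  S/Lo/Stay
   w    (5,1)    (6,2)    (5,1)    (6,2)    (0,0)    (0,0)    (0,0)    (0,0)
   y    (4,5)    (4,5)    (5,6)    (5,6)    (4,5)    (4,5)    (5,6)    (5,6)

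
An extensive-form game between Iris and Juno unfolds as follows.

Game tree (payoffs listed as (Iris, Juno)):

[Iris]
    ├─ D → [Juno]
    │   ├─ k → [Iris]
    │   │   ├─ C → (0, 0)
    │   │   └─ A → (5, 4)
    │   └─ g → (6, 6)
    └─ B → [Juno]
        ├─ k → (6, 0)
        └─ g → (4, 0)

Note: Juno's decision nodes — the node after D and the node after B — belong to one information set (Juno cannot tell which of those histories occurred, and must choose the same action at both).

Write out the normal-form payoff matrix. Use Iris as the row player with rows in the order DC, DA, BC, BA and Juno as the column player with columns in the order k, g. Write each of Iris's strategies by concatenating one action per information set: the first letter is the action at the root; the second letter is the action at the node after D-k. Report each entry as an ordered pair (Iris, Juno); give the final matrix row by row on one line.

            k        g
  DC    (0,0)    (6,6)
  DA    (5,4)    (6,6)
  BC    (6,0)    (4,0)
  BA    (6,0)    (4,0)

DC: (0,0) (6,6) | DA: (5,4) (6,6) | BC: (6,0) (4,0) | BA: (6,0) (4,0)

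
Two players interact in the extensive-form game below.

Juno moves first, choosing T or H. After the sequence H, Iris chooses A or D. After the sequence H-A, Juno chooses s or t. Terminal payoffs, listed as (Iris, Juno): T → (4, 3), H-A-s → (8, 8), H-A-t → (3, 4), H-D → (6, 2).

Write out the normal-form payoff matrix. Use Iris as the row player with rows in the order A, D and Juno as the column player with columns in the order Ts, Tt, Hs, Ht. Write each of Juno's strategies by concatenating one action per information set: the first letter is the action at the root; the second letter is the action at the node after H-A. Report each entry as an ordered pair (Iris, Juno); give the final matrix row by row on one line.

Row A: Ts→(4,3), Tt→(4,3), Hs→(8,8), Ht→(3,4)
Row D: Ts→(4,3), Tt→(4,3), Hs→(6,2), Ht→(6,2)

A: (4,3) (4,3) (8,8) (3,4) | D: (4,3) (4,3) (6,2) (6,2)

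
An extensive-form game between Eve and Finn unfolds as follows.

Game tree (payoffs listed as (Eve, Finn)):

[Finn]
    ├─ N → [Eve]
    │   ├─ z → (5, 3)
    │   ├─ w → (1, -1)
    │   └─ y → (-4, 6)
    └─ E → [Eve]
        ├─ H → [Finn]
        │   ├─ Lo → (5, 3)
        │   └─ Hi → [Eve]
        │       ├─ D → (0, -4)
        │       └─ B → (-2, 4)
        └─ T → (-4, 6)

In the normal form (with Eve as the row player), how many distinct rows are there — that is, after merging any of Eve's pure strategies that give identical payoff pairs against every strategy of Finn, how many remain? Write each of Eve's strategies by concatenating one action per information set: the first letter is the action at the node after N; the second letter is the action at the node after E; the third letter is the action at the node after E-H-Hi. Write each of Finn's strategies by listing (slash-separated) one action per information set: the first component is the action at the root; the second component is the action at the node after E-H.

Eve has 12 pure strategies: zHD, zHB, zTD, zTB, wHD, wHB, wTD, wTB, yHD, yHB, yTD, yTB. Columns: N/Lo, N/Hi, E/Lo, E/Hi.
{zHD} → row (5,3) (5,3) (5,3) (0,-4)
{zHB} → row (5,3) (5,3) (5,3) (-2,4)
{zTD, zTB} → row (5,3) (5,3) (-4,6) (-4,6)
{wHD} → row (1,-1) (1,-1) (5,3) (0,-4)
{wHB} → row (1,-1) (1,-1) (5,3) (-2,4)
{wTD, wTB} → row (1,-1) (1,-1) (-4,6) (-4,6)
{yHD} → row (-4,6) (-4,6) (5,3) (0,-4)
{yHB} → row (-4,6) (-4,6) (5,3) (-2,4)
{yTD, yTB} → row (-4,6) (-4,6) (-4,6) (-4,6)
That's 9 distinct rows out of 12 strategies.

9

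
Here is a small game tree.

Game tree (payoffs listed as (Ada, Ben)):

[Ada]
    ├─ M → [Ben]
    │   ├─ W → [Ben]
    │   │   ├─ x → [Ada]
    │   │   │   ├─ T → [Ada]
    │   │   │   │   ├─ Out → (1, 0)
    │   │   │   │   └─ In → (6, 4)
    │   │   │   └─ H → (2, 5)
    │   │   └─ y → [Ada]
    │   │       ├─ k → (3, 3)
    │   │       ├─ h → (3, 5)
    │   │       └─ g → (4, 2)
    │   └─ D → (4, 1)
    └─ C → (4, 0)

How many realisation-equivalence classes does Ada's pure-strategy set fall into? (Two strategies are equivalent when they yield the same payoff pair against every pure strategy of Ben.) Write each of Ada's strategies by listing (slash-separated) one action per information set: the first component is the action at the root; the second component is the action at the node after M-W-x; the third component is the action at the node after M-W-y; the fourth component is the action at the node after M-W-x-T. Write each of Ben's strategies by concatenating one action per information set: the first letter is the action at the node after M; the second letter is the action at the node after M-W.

10

Ada has 24 pure strategies: M/T/k/Out, M/T/k/In, M/T/h/Out, M/T/h/In, M/T/g/Out, M/T/g/In, M/H/k/Out, M/H/k/In, M/H/h/Out, M/H/h/In, M/H/g/Out, M/H/g/In, C/T/k/Out, C/T/k/In, C/T/h/Out, C/T/h/In, C/T/g/Out, C/T/g/In, C/H/k/Out, C/H/k/In, C/H/h/Out, C/H/h/In, C/H/g/Out, C/H/g/In. Columns: Wx, Wy, Dx, Dy.
{M/T/k/Out} → row (1,0) (3,3) (4,1) (4,1)
{M/T/k/In} → row (6,4) (3,3) (4,1) (4,1)
{M/T/h/Out} → row (1,0) (3,5) (4,1) (4,1)
{M/T/h/In} → row (6,4) (3,5) (4,1) (4,1)
{M/T/g/Out} → row (1,0) (4,2) (4,1) (4,1)
{M/T/g/In} → row (6,4) (4,2) (4,1) (4,1)
{M/H/k/Out, M/H/k/In} → row (2,5) (3,3) (4,1) (4,1)
{M/H/h/Out, M/H/h/In} → row (2,5) (3,5) (4,1) (4,1)
{M/H/g/Out, M/H/g/In} → row (2,5) (4,2) (4,1) (4,1)
{C/T/k/Out, C/T/k/In, C/T/h/Out, C/T/h/In, C/T/g/Out, C/T/g/In, C/H/k/Out, C/H/k/In, C/H/h/Out, C/H/h/In, C/H/g/Out, C/H/g/In} → row (4,0) (4,0) (4,0) (4,0)
That's 10 distinct rows out of 24 strategies.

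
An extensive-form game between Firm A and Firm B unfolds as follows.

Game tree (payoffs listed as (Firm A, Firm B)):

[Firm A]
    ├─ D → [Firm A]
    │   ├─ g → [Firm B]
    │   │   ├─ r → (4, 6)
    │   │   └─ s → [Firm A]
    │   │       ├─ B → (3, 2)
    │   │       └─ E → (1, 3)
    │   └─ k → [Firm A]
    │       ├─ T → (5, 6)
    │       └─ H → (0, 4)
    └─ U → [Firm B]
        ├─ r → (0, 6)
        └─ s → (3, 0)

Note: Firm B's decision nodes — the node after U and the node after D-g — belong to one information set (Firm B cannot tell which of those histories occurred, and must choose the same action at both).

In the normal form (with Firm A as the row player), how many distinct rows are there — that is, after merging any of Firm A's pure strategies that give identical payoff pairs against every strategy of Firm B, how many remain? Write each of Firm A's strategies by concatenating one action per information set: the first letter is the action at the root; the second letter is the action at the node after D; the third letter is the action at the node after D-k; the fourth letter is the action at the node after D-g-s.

5

Firm A has 16 pure strategies: DgTB, DgTE, DgHB, DgHE, DkTB, DkTE, DkHB, DkHE, UgTB, UgTE, UgHB, UgHE, UkTB, UkTE, UkHB, UkHE. Columns: r, s.
{DgTB, DgHB} → row (4,6) (3,2)
{DgTE, DgHE} → row (4,6) (1,3)
{DkTB, DkTE} → row (5,6) (5,6)
{DkHB, DkHE} → row (0,4) (0,4)
{UgTB, UgTE, UgHB, UgHE, UkTB, UkTE, UkHB, UkHE} → row (0,6) (3,0)
That's 5 distinct rows out of 16 strategies.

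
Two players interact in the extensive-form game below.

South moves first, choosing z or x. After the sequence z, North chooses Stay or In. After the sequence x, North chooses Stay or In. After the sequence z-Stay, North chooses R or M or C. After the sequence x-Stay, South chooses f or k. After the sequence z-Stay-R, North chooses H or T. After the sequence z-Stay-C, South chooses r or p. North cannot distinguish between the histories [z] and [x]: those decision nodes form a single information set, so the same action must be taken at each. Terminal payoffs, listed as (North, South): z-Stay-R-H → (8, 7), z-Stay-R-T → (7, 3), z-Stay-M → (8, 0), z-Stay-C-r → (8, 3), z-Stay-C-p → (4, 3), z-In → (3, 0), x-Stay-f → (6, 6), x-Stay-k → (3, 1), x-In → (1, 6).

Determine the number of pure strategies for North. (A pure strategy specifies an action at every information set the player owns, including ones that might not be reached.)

12

North owns the information set {z, x} with actions {Stay, In} — two choices.
North owns the node after z-Stay with actions {R, M, C} — three choices.
North owns the node after z-Stay-R with actions {H, T} — two choices.
A pure strategy fixes one action at each information set independently, so the count is the product 2 × 3 × 2 = 12.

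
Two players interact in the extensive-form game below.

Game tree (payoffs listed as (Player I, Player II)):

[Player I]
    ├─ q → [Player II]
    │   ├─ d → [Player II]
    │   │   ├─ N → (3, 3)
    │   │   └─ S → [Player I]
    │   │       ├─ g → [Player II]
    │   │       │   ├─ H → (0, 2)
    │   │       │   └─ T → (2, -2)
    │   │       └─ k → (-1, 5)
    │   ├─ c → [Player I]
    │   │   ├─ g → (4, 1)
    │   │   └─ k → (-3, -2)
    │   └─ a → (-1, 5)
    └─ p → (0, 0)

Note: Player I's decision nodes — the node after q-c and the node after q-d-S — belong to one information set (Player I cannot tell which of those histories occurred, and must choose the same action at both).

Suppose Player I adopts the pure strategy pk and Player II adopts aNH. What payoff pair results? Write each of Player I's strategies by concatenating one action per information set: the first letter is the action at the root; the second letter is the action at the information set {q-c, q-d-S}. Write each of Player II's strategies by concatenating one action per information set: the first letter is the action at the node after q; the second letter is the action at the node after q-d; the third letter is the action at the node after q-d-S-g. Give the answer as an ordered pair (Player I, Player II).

Trace the play path from the root:
  Player I plays p
→ terminal payoff (0, 0).
(Player I's choice at the information set {q-c, q-d-S} is never reached on this path, so it doesn't affect the outcome.)

(0, 0)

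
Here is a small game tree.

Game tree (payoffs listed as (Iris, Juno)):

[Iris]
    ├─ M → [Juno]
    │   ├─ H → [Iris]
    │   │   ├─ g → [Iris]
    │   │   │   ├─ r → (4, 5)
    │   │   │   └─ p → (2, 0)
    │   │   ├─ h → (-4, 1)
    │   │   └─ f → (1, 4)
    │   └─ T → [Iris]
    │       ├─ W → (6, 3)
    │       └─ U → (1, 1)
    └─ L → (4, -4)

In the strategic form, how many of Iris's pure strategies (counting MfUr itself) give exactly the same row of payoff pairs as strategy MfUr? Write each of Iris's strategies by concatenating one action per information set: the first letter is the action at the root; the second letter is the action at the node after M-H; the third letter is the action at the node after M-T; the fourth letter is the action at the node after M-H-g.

Row for MfUr (columns H, T): (1,4) (1,1).
Under MfUr, Iris's choice at the node after M-H-g can never be reached regardless of what Juno does, so varying those choices leaves every outcome unchanged.
Holding the reachable choices fixed and varying the unreachable one freely already gives 2 equivalent strategies.
No other strategy reproduces this row, so those 2 are the full class: MfUr, MfUp.

2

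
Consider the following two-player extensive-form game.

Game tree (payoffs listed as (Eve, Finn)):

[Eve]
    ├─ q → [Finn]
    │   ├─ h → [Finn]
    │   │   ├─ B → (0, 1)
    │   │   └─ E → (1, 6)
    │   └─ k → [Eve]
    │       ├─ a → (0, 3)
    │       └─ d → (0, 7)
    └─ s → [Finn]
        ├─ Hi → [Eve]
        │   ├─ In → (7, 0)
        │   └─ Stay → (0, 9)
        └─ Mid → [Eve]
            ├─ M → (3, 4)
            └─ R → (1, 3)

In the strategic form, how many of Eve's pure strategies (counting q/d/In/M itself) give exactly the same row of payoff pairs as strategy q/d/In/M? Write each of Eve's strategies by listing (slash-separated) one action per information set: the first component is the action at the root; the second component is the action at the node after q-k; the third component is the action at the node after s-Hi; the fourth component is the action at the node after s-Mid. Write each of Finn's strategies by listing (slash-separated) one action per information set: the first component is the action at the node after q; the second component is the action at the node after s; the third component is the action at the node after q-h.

4

Row for q/d/In/M (columns h/Hi/B, h/Hi/E, h/Mid/B, h/Mid/E, k/Hi/B, k/Hi/E, k/Mid/B, k/Mid/E): (0,1) (1,6) (0,1) (1,6) (0,7) (0,7) (0,7) (0,7).
Under q/d/In/M, Eve's choice at the node after s-Hi and at the node after s-Mid can never be reached regardless of what Finn does, so varying those choices leaves every outcome unchanged.
Holding the reachable choices fixed and varying the unreachable ones freely already gives 2 × 2 = 4 equivalent strategies.
No other strategy reproduces this row, so those 4 are the full class: q/d/In/M, q/d/In/R, q/d/Stay/M, q/d/Stay/R.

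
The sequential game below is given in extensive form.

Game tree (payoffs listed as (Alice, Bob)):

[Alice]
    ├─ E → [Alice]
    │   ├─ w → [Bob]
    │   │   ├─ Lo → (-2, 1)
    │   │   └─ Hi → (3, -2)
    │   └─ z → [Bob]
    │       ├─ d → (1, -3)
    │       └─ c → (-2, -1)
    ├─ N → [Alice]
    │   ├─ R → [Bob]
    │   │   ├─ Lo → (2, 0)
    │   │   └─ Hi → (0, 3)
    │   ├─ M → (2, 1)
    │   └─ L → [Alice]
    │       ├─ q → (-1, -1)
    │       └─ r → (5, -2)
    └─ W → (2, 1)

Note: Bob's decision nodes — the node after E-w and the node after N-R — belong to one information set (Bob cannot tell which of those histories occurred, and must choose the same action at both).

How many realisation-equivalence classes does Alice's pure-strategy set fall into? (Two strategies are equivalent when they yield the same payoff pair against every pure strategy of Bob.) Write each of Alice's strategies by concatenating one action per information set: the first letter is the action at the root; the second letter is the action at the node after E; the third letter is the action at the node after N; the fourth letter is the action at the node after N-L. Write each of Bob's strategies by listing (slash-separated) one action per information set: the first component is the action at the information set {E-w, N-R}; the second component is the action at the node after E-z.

6

Alice has 36 pure strategies: EwRq, EwRr, EwMq, EwMr, EwLq, EwLr, EzRq, EzRr, EzMq, EzMr, EzLq, EzLr, NwRq, NwRr, NwMq, NwMr, NwLq, NwLr, NzRq, NzRr, NzMq, NzMr, NzLq, NzLr, WwRq, WwRr, WwMq, WwMr, WwLq, WwLr, WzRq, WzRr, WzMq, WzMr, WzLq, WzLr. Columns: Lo/d, Lo/c, Hi/d, Hi/c.
{EwRq, EwRr, EwMq, EwMr, EwLq, EwLr} → row (-2,1) (-2,1) (3,-2) (3,-2)
{EzRq, EzRr, EzMq, EzMr, EzLq, EzLr} → row (1,-3) (-2,-1) (1,-3) (-2,-1)
{NwRq, NwRr, NzRq, NzRr} → row (2,0) (2,0) (0,3) (0,3)
{NwMq, NwMr, NzMq, NzMr, WwRq, WwRr, WwMq, WwMr, WwLq, WwLr, WzRq, WzRr, WzMq, WzMr, WzLq, WzLr} → row (2,1) (2,1) (2,1) (2,1)
{NwLq, NzLq} → row (-1,-1) (-1,-1) (-1,-1) (-1,-1)
{NwLr, NzLr} → row (5,-2) (5,-2) (5,-2) (5,-2)
That's 6 distinct rows out of 36 strategies.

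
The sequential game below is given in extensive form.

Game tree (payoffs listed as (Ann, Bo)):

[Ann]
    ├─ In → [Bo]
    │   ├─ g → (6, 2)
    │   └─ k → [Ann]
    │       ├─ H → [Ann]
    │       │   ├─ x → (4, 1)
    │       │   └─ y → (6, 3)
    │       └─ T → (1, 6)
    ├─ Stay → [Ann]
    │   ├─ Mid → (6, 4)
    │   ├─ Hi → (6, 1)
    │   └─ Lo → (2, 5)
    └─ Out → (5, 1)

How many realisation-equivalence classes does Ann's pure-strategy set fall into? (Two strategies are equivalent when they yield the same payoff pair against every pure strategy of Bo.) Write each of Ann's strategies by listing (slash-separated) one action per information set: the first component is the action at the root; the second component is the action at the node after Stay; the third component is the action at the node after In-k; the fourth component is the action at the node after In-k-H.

7

Ann has 36 pure strategies: In/Mid/H/x, In/Mid/H/y, In/Mid/T/x, In/Mid/T/y, In/Hi/H/x, In/Hi/H/y, In/Hi/T/x, In/Hi/T/y, In/Lo/H/x, In/Lo/H/y, In/Lo/T/x, In/Lo/T/y, Stay/Mid/H/x, Stay/Mid/H/y, Stay/Mid/T/x, Stay/Mid/T/y, Stay/Hi/H/x, Stay/Hi/H/y, Stay/Hi/T/x, Stay/Hi/T/y, Stay/Lo/H/x, Stay/Lo/H/y, Stay/Lo/T/x, Stay/Lo/T/y, Out/Mid/H/x, Out/Mid/H/y, Out/Mid/T/x, Out/Mid/T/y, Out/Hi/H/x, Out/Hi/H/y, Out/Hi/T/x, Out/Hi/T/y, Out/Lo/H/x, Out/Lo/H/y, Out/Lo/T/x, Out/Lo/T/y. Columns: g, k.
{In/Mid/H/x, In/Hi/H/x, In/Lo/H/x} → row (6,2) (4,1)
{In/Mid/H/y, In/Hi/H/y, In/Lo/H/y} → row (6,2) (6,3)
{In/Mid/T/x, In/Mid/T/y, In/Hi/T/x, In/Hi/T/y, In/Lo/T/x, In/Lo/T/y} → row (6,2) (1,6)
{Stay/Mid/H/x, Stay/Mid/H/y, Stay/Mid/T/x, Stay/Mid/T/y} → row (6,4) (6,4)
{Stay/Hi/H/x, Stay/Hi/H/y, Stay/Hi/T/x, Stay/Hi/T/y} → row (6,1) (6,1)
{Stay/Lo/H/x, Stay/Lo/H/y, Stay/Lo/T/x, Stay/Lo/T/y} → row (2,5) (2,5)
{Out/Mid/H/x, Out/Mid/H/y, Out/Mid/T/x, Out/Mid/T/y, Out/Hi/H/x, Out/Hi/H/y, Out/Hi/T/x, Out/Hi/T/y, Out/Lo/H/x, Out/Lo/H/y, Out/Lo/T/x, Out/Lo/T/y} → row (5,1) (5,1)
That's 7 distinct rows out of 36 strategies.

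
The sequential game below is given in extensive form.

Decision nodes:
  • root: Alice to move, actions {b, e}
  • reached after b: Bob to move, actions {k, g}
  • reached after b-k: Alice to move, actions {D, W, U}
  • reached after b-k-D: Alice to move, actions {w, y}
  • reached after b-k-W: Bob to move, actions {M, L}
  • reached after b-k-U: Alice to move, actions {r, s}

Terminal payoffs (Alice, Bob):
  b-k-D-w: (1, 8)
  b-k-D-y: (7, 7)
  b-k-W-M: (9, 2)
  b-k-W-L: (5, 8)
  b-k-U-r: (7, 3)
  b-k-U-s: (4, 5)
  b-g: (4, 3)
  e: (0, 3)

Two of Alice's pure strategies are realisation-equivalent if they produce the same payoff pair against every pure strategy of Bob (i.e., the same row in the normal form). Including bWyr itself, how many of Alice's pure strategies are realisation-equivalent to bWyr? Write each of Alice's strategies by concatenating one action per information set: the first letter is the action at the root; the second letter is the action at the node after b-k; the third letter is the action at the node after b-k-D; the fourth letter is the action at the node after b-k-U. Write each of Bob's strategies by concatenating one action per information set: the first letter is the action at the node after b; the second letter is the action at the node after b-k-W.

Row for bWyr (columns kM, kL, gM, gL): (9,2) (5,8) (4,3) (4,3).
Under bWyr, Alice's choice at the node after b-k-D and at the node after b-k-U can never be reached regardless of what Bob does, so varying those choices leaves every outcome unchanged.
Holding the reachable choices fixed and varying the unreachable ones freely already gives 2 × 2 = 4 equivalent strategies.
No other strategy reproduces this row, so those 4 are the full class: bWwr, bWws, bWyr, bWys.

4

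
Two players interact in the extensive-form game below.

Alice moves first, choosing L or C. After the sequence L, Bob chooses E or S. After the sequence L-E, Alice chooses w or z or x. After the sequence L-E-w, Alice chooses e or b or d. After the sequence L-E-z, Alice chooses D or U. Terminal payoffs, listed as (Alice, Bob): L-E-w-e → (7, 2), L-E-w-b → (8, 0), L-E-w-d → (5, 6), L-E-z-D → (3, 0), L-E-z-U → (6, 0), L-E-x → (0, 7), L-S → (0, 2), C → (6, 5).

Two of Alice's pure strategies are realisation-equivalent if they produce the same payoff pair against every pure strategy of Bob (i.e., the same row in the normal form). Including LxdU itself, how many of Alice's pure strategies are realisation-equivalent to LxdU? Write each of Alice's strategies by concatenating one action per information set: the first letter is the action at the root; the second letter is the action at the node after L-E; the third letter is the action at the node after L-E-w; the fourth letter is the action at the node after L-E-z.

6

Row for LxdU (columns E, S): (0,7) (0,2).
Under LxdU, Alice's choice at the node after L-E-w and at the node after L-E-z can never be reached regardless of what Bob does, so varying those choices leaves every outcome unchanged.
Holding the reachable choices fixed and varying the unreachable ones freely already gives 3 × 2 = 6 equivalent strategies.
No other strategy reproduces this row, so those 6 are the full class: LxeD, LxeU, LxbD, LxbU, LxdD, LxdU.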